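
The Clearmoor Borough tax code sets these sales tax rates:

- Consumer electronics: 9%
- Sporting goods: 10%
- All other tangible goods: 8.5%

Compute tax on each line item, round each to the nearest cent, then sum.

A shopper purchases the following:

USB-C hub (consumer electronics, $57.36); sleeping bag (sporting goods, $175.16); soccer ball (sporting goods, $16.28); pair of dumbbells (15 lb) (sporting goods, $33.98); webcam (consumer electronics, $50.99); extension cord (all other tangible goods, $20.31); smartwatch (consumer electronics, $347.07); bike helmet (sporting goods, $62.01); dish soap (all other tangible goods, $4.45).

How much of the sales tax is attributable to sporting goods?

Sleeping bag $175.16: sporting goods → 10% → $17.52
Soccer ball $16.28: sporting goods → 10% → $1.63
Pair of dumbbells (15 lb) $33.98: sporting goods → 10% → $3.40
Bike helmet $62.01: sporting goods → 10% → $6.20
Tax on sporting goods = $17.52 + $1.63 + $3.40 + $6.20 = $28.75

$28.75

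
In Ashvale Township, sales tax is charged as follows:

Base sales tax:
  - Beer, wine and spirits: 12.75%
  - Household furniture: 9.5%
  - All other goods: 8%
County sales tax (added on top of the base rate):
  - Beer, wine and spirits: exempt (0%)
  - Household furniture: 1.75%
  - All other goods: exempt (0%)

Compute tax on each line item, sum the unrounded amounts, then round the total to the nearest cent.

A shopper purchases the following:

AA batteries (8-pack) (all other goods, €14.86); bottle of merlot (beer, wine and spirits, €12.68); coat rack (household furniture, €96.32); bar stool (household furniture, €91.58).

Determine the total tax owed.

AA batteries (8-pack) €14.86: all other goods → 8% + 0% county = 8% → €1.1888
Bottle of merlot €12.68: beer, wine and spirits → 12.75% + 0% county = 12.75% → €1.6167
Coat rack €96.32: household furniture → 9.5% + 1.75% county = 11.25% → €10.836
Bar stool €91.58: household furniture → 9.5% + 1.75% county = 11.25% → €10.30275
Unrounded tax sum = €23.94425 → €23.94

€23.94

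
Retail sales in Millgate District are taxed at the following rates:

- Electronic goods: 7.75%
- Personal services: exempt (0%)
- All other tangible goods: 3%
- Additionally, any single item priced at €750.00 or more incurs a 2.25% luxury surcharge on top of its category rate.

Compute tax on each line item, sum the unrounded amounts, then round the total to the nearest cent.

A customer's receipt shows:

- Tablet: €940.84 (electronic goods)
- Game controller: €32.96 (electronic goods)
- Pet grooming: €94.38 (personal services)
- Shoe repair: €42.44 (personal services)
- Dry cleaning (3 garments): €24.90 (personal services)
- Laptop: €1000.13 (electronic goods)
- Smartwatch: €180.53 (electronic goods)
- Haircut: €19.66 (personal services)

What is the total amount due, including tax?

€2546.48

Tablet €940.84: electronic goods → 7.75% + 2.25% surcharge = 10% → €94.084
Game controller €32.96: electronic goods → 7.75% → €2.5544
Pet grooming €94.38: personal services → 0% → €0.00
Shoe repair €42.44: personal services → 0% → €0.00
Dry cleaning (3 garments) €24.90: personal services → 0% → €0.00
Laptop €1000.13: electronic goods → 7.75% + 2.25% surcharge = 10% → €100.013
Smartwatch €180.53: electronic goods → 7.75% → €13.991075
Haircut €19.66: personal services → 0% → €0.00
Subtotal = €2335.84; unrounded tax = €210.642475 → €210.64; total due = €2546.48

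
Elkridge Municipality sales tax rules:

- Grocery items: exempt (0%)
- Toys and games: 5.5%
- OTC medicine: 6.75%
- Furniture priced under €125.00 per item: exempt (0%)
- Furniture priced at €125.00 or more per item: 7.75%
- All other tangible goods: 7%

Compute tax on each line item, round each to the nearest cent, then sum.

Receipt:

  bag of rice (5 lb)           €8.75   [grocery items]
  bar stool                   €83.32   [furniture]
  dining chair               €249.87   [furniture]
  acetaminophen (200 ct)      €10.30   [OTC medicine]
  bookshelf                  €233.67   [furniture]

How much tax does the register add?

Bag of rice (5 lb) €8.75: grocery items → 0% → €0.00
Bar stool €83.32: furniture, under €125.00 → 0% → €0.00
Dining chair €249.87: furniture, €125.00 or more → 7.75% → €19.36
Acetaminophen (200 ct) €10.30: OTC medicine → 6.75% → €0.70
Bookshelf €233.67: furniture, €125.00 or more → 7.75% → €18.11
Total tax = €19.36 + €0.70 + €18.11 = €38.17

€38.17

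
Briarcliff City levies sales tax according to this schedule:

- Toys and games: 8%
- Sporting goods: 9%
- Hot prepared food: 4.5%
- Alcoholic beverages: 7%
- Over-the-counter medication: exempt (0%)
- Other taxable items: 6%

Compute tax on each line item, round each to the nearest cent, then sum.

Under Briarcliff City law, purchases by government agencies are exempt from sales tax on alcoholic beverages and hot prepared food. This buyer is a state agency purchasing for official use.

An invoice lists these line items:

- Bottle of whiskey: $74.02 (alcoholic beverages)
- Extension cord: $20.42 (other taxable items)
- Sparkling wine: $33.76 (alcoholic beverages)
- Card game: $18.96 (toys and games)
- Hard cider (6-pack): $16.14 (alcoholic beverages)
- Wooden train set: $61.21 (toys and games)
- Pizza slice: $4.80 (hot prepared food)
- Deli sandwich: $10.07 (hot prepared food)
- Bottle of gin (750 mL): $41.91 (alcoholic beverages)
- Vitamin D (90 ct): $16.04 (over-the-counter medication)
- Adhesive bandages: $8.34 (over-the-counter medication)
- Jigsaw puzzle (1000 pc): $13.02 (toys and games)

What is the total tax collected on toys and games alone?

Card game $18.96: toys and games → 8% → $1.52
Wooden train set $61.21: toys and games → 8% → $4.90
Jigsaw puzzle (1000 pc) $13.02: toys and games → 8% → $1.04
Tax on toys and games = $1.52 + $4.90 + $1.04 = $7.46

$7.46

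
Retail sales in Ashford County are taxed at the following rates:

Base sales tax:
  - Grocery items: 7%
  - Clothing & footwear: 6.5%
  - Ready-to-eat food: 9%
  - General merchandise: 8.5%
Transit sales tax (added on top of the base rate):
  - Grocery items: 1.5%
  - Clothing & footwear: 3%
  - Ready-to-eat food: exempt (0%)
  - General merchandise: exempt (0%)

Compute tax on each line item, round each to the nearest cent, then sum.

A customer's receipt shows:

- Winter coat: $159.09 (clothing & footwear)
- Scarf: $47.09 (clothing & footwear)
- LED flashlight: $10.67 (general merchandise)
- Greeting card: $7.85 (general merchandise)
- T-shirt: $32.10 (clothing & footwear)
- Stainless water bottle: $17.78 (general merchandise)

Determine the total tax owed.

Winter coat $159.09: clothing & footwear → 6.5% + 3% transit = 9.5% → $15.11
Scarf $47.09: clothing & footwear → 6.5% + 3% transit = 9.5% → $4.47
LED flashlight $10.67: general merchandise → 8.5% + 0% transit = 8.5% → $0.91
Greeting card $7.85: general merchandise → 8.5% + 0% transit = 8.5% → $0.67
T-shirt $32.10: clothing & footwear → 6.5% + 3% transit = 9.5% → $3.05
Stainless water bottle $17.78: general merchandise → 8.5% + 0% transit = 8.5% → $1.51
Total tax = $15.11 + $4.47 + $0.91 + $0.67 + $3.05 + $1.51 = $25.72

$25.72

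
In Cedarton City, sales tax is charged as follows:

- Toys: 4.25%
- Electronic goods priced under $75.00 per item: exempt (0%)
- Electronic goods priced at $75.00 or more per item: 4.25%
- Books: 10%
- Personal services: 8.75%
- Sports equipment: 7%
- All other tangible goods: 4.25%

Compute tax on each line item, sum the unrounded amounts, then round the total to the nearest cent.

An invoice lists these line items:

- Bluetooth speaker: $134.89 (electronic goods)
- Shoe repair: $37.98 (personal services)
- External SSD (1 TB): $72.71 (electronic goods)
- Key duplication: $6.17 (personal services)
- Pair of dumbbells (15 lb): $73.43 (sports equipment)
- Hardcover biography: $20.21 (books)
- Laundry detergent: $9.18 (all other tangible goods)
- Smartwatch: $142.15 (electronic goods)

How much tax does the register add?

Bluetooth speaker $134.89: electronic goods, $75.00 or more → 4.25% → $5.732825
Shoe repair $37.98: personal services → 8.75% → $3.32325
External SSD (1 TB) $72.71: electronic goods, under $75.00 → 0% → $0.00
Key duplication $6.17: personal services → 8.75% → $0.539875
Pair of dumbbells (15 lb) $73.43: sports equipment → 7% → $5.1401
Hardcover biography $20.21: books → 10% → $2.021
Laundry detergent $9.18: all other tangible goods → 4.25% → $0.39015
Smartwatch $142.15: electronic goods, $75.00 or more → 4.25% → $6.041375
Unrounded tax sum = $23.188575 → $23.19

$23.19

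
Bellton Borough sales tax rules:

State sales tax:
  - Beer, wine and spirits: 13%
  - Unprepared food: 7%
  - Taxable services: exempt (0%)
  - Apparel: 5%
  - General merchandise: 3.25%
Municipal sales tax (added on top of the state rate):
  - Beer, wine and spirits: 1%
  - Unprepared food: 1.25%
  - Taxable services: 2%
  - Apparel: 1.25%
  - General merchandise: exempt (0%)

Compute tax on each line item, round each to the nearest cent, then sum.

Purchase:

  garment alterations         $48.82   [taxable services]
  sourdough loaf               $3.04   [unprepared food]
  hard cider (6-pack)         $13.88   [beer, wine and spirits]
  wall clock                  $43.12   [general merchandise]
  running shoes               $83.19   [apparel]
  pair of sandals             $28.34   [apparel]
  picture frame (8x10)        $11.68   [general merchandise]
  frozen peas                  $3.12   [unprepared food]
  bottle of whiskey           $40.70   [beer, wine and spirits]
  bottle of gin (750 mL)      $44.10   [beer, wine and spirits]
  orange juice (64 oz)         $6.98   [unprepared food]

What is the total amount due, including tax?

$351.60

Garment alterations $48.82: taxable services → 0% + 2% municipal = 2% → $0.98
Sourdough loaf $3.04: unprepared food → 7% + 1.25% municipal = 8.25% → $0.25
Hard cider (6-pack) $13.88: beer, wine and spirits → 13% + 1% municipal = 14% → $1.94
Wall clock $43.12: general merchandise → 3.25% + 0% municipal = 3.25% → $1.40
Running shoes $83.19: apparel → 5% + 1.25% municipal = 6.25% → $5.20
Pair of sandals $28.34: apparel → 5% + 1.25% municipal = 6.25% → $1.77
Picture frame (8x10) $11.68: general merchandise → 3.25% + 0% municipal = 3.25% → $0.38
Frozen peas $3.12: unprepared food → 7% + 1.25% municipal = 8.25% → $0.26
Bottle of whiskey $40.70: beer, wine and spirits → 13% + 1% municipal = 14% → $5.70
Bottle of gin (750 mL) $44.10: beer, wine and spirits → 13% + 1% municipal = 14% → $6.17
Orange juice (64 oz) $6.98: unprepared food → 7% + 1.25% municipal = 8.25% → $0.58
Subtotal = $326.97; tax = $24.63; total due = $351.60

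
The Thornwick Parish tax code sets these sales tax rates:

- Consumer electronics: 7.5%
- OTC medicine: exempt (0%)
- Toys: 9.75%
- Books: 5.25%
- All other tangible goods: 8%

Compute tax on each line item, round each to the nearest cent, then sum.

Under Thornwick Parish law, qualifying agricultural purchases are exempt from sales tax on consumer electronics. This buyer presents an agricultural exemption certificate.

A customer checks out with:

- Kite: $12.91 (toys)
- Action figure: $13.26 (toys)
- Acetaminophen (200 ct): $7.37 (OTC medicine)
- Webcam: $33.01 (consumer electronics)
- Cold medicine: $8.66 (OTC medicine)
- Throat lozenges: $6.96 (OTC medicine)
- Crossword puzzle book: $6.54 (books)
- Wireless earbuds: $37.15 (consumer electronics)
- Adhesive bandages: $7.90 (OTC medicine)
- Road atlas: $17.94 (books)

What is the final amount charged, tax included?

$155.53

Kite $12.91: toys → 9.75% → $1.26
Action figure $13.26: toys → 9.75% → $1.29
Acetaminophen (200 ct) $7.37: OTC medicine → 0% → $0.00
Webcam $33.01: consumer electronics, buyer-exempt → 0% → $0.00
Cold medicine $8.66: OTC medicine → 0% → $0.00
Throat lozenges $6.96: OTC medicine → 0% → $0.00
Crossword puzzle book $6.54: books → 5.25% → $0.34
Wireless earbuds $37.15: consumer electronics, buyer-exempt → 0% → $0.00
Adhesive bandages $7.90: OTC medicine → 0% → $0.00
Road atlas $17.94: books → 5.25% → $0.94
Subtotal = $151.70; tax = $3.83; total due = $155.53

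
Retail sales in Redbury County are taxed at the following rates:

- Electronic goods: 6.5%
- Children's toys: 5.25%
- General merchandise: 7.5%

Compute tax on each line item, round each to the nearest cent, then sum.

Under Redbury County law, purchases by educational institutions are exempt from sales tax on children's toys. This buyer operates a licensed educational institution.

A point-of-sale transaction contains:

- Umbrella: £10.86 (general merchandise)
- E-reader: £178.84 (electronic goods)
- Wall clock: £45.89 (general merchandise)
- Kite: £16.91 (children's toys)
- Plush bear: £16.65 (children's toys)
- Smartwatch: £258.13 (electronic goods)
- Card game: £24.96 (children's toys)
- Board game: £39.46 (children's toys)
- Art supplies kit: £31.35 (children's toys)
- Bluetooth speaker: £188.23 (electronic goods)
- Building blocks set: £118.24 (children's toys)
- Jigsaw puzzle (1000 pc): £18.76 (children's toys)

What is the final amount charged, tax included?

£993.16

Umbrella £10.86: general merchandise → 7.5% → £0.81
E-reader £178.84: electronic goods → 6.5% → £11.62
Wall clock £45.89: general merchandise → 7.5% → £3.44
Kite £16.91: children's toys, buyer-exempt → 0% → £0.00
Plush bear £16.65: children's toys, buyer-exempt → 0% → £0.00
Smartwatch £258.13: electronic goods → 6.5% → £16.78
Card game £24.96: children's toys, buyer-exempt → 0% → £0.00
Board game £39.46: children's toys, buyer-exempt → 0% → £0.00
Art supplies kit £31.35: children's toys, buyer-exempt → 0% → £0.00
Bluetooth speaker £188.23: electronic goods → 6.5% → £12.23
Building blocks set £118.24: children's toys, buyer-exempt → 0% → £0.00
Jigsaw puzzle (1000 pc) £18.76: children's toys, buyer-exempt → 0% → £0.00
Subtotal = £948.28; tax = £44.88; total due = £993.16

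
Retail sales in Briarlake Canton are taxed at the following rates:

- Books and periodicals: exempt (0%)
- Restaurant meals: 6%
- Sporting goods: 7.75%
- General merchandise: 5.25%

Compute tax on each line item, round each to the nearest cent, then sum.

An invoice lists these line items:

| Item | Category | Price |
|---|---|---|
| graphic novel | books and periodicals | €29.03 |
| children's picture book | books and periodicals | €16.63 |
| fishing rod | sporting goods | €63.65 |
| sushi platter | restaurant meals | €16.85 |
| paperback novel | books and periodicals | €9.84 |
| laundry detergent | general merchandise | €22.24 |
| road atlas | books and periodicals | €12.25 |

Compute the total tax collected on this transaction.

Graphic novel €29.03: books and periodicals → 0% → €0.00
Children's picture book €16.63: books and periodicals → 0% → €0.00
Fishing rod €63.65: sporting goods → 7.75% → €4.93
Sushi platter €16.85: restaurant meals → 6% → €1.01
Paperback novel €9.84: books and periodicals → 0% → €0.00
Laundry detergent €22.24: general merchandise → 5.25% → €1.17
Road atlas €12.25: books and periodicals → 0% → €0.00
Total tax = €4.93 + €1.01 + €1.17 = €7.11

€7.11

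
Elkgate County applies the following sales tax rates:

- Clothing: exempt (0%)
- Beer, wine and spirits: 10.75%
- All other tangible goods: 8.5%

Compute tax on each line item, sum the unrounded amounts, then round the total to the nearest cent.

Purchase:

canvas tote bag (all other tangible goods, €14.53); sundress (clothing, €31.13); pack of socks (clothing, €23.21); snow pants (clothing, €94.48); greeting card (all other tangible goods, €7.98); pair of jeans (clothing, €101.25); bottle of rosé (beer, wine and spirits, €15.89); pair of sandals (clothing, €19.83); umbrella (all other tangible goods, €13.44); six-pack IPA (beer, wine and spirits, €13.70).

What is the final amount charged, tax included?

Canvas tote bag €14.53: all other tangible goods → 8.5% → €1.23505
Sundress €31.13: clothing → 0% → €0.00
Pack of socks €23.21: clothing → 0% → €0.00
Snow pants €94.48: clothing → 0% → €0.00
Greeting card €7.98: all other tangible goods → 8.5% → €0.6783
Pair of jeans €101.25: clothing → 0% → €0.00
Bottle of rosé €15.89: beer, wine and spirits → 10.75% → €1.708175
Pair of sandals €19.83: clothing → 0% → €0.00
Umbrella €13.44: all other tangible goods → 8.5% → €1.1424
Six-pack IPA €13.70: beer, wine and spirits → 10.75% → €1.47275
Subtotal = €335.44; unrounded tax = €6.236675 → €6.24; total due = €341.68

€341.68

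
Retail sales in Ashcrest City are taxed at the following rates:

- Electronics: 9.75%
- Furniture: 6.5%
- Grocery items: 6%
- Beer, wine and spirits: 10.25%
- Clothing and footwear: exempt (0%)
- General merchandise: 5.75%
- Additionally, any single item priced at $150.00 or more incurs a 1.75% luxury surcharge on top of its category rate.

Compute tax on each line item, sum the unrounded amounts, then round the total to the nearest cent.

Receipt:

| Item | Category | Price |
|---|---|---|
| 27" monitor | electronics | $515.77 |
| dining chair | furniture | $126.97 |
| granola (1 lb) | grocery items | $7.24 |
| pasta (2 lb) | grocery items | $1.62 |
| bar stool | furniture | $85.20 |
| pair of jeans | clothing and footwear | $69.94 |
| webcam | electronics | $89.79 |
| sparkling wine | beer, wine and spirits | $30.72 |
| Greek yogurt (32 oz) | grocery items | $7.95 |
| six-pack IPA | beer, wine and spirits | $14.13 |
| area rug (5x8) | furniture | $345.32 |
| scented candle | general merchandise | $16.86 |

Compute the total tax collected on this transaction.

$116.92

27" monitor $515.77: electronics → 9.75% + 1.75% surcharge = 11.5% → $59.31355
Dining chair $126.97: furniture → 6.5% → $8.25305
Granola (1 lb) $7.24: grocery items → 6% → $0.4344
Pasta (2 lb) $1.62: grocery items → 6% → $0.0972
Bar stool $85.20: furniture → 6.5% → $5.538
Pair of jeans $69.94: clothing and footwear → 0% → $0.00
Webcam $89.79: electronics → 9.75% → $8.754525
Sparkling wine $30.72: beer, wine and spirits → 10.25% → $3.1488
Greek yogurt (32 oz) $7.95: grocery items → 6% → $0.477
Six-pack IPA $14.13: beer, wine and spirits → 10.25% → $1.448325
Area rug (5x8) $345.32: furniture → 6.5% + 1.75% surcharge = 8.25% → $28.4889
Scented candle $16.86: general merchandise → 5.75% → $0.96945
Unrounded tax sum = $116.9232 → $116.92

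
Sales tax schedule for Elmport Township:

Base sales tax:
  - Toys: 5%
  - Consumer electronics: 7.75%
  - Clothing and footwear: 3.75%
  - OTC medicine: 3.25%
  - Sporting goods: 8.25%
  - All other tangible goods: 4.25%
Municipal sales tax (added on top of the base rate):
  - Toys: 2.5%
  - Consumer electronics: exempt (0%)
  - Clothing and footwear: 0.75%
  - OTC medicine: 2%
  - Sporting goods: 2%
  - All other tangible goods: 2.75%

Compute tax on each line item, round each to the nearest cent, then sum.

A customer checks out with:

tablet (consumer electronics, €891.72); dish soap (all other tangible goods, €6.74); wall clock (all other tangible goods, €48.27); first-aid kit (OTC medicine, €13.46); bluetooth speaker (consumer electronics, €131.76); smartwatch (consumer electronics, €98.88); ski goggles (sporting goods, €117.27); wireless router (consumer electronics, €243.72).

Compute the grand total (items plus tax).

€1674.27

Tablet €891.72: consumer electronics → 7.75% + 0% municipal = 7.75% → €69.11
Dish soap €6.74: all other tangible goods → 4.25% + 2.75% municipal = 7% → €0.47
Wall clock €48.27: all other tangible goods → 4.25% + 2.75% municipal = 7% → €3.38
First-aid kit €13.46: OTC medicine → 3.25% + 2% municipal = 5.25% → €0.71
Bluetooth speaker €131.76: consumer electronics → 7.75% + 0% municipal = 7.75% → €10.21
Smartwatch €98.88: consumer electronics → 7.75% + 0% municipal = 7.75% → €7.66
Ski goggles €117.27: sporting goods → 8.25% + 2% municipal = 10.25% → €12.02
Wireless router €243.72: consumer electronics → 7.75% + 0% municipal = 7.75% → €18.89
Subtotal = €1551.82; tax = €122.45; total due = €1674.27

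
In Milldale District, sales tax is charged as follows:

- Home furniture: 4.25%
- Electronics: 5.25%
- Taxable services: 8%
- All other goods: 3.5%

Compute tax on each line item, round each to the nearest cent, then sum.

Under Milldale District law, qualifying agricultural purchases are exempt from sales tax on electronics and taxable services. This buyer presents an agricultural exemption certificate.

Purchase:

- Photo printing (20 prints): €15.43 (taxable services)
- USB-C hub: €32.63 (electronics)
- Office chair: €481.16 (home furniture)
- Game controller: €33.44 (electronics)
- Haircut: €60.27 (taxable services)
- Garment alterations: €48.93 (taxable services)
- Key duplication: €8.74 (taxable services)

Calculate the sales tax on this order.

Photo printing (20 prints) €15.43: taxable services, buyer-exempt → 0% → €0.00
USB-C hub €32.63: electronics, buyer-exempt → 0% → €0.00
Office chair €481.16: home furniture → 4.25% → €20.45
Game controller €33.44: electronics, buyer-exempt → 0% → €0.00
Haircut €60.27: taxable services, buyer-exempt → 0% → €0.00
Garment alterations €48.93: taxable services, buyer-exempt → 0% → €0.00
Key duplication €8.74: taxable services, buyer-exempt → 0% → €0.00
Total tax = €20.45

€20.45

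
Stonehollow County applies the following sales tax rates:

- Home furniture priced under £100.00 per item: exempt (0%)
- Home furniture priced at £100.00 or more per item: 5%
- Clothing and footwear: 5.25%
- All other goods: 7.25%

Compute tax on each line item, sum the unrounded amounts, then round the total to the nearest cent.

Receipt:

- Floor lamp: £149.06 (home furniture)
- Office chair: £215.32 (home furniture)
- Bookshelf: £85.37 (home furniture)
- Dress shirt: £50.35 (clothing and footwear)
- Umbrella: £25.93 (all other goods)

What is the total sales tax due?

£22.74

Floor lamp £149.06: home furniture, £100.00 or more → 5% → £7.453
Office chair £215.32: home furniture, £100.00 or more → 5% → £10.766
Bookshelf £85.37: home furniture, under £100.00 → 0% → £0.00
Dress shirt £50.35: clothing and footwear → 5.25% → £2.643375
Umbrella £25.93: all other goods → 7.25% → £1.879925
Unrounded tax sum = £22.7423 → £22.74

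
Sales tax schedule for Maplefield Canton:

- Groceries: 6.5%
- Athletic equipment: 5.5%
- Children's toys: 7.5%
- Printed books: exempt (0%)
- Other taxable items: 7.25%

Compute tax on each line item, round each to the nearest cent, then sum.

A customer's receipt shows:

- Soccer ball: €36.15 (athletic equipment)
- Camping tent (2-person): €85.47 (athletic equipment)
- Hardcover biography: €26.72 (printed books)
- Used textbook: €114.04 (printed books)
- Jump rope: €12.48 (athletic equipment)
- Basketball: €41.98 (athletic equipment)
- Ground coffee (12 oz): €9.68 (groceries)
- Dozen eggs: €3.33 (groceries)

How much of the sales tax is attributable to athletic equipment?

Soccer ball €36.15: athletic equipment → 5.5% → €1.99
Camping tent (2-person) €85.47: athletic equipment → 5.5% → €4.70
Jump rope €12.48: athletic equipment → 5.5% → €0.69
Basketball €41.98: athletic equipment → 5.5% → €2.31
Tax on athletic equipment = €1.99 + €4.70 + €0.69 + €2.31 = €9.69

€9.69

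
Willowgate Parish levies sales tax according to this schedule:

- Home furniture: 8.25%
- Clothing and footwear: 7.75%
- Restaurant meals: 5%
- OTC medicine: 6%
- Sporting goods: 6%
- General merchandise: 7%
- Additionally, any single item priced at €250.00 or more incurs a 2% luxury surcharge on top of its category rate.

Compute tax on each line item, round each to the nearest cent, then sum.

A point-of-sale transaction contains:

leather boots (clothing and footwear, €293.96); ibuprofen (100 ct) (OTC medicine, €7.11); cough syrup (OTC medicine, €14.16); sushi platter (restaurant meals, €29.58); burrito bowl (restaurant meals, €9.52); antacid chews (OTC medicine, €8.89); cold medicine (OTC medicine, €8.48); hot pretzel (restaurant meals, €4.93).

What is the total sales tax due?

Leather boots €293.96: clothing and footwear → 7.75% + 2% surcharge = 9.75% → €28.66
Ibuprofen (100 ct) €7.11: OTC medicine → 6% → €0.43
Cough syrup €14.16: OTC medicine → 6% → €0.85
Sushi platter €29.58: restaurant meals → 5% → €1.48
Burrito bowl €9.52: restaurant meals → 5% → €0.48
Antacid chews €8.89: OTC medicine → 6% → €0.53
Cold medicine €8.48: OTC medicine → 6% → €0.51
Hot pretzel €4.93: restaurant meals → 5% → €0.25
Total tax = €28.66 + €0.43 + €0.85 + €1.48 + €0.48 + €0.53 + €0.51 + €0.25 = €33.19

€33.19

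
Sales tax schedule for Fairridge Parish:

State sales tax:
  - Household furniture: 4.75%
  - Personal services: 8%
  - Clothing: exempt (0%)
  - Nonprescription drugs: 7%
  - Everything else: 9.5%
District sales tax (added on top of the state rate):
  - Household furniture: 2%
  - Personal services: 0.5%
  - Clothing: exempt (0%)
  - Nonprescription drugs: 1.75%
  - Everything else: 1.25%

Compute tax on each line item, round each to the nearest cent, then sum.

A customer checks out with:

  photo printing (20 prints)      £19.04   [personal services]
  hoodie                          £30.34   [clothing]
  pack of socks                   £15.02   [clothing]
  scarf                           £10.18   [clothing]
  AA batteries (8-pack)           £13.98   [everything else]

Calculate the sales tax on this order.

Photo printing (20 prints) £19.04: personal services → 8% + 0.5% district = 8.5% → £1.62
Hoodie £30.34: clothing → 0% + 0% district = 0% → £0.00
Pack of socks £15.02: clothing → 0% + 0% district = 0% → £0.00
Scarf £10.18: clothing → 0% + 0% district = 0% → £0.00
AA batteries (8-pack) £13.98: everything else → 9.5% + 1.25% district = 10.75% → £1.50
Total tax = £1.62 + £1.50 = £3.12

£3.12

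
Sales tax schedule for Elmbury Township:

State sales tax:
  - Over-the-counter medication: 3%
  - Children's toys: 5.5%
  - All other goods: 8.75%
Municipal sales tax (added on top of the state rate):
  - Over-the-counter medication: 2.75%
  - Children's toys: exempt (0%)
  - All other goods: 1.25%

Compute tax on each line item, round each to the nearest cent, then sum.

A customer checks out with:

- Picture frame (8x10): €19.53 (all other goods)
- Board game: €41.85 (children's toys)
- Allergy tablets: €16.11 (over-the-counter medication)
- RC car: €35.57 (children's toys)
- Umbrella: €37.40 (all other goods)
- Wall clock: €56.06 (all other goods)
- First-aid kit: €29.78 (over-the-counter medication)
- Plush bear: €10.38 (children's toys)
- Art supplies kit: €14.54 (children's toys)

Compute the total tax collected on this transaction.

Picture frame (8x10) €19.53: all other goods → 8.75% + 1.25% municipal = 10% → €1.95
Board game €41.85: children's toys → 5.5% + 0% municipal = 5.5% → €2.30
Allergy tablets €16.11: over-the-counter medication → 3% + 2.75% municipal = 5.75% → €0.93
RC car €35.57: children's toys → 5.5% + 0% municipal = 5.5% → €1.96
Umbrella €37.40: all other goods → 8.75% + 1.25% municipal = 10% → €3.74
Wall clock €56.06: all other goods → 8.75% + 1.25% municipal = 10% → €5.61
First-aid kit €29.78: over-the-counter medication → 3% + 2.75% municipal = 5.75% → €1.71
Plush bear €10.38: children's toys → 5.5% + 0% municipal = 5.5% → €0.57
Art supplies kit €14.54: children's toys → 5.5% + 0% municipal = 5.5% → €0.80
Total tax = €1.95 + €2.30 + €0.93 + €1.96 + €3.74 + €5.61 + €1.71 + €0.57 + €0.80 = €19.57

€19.57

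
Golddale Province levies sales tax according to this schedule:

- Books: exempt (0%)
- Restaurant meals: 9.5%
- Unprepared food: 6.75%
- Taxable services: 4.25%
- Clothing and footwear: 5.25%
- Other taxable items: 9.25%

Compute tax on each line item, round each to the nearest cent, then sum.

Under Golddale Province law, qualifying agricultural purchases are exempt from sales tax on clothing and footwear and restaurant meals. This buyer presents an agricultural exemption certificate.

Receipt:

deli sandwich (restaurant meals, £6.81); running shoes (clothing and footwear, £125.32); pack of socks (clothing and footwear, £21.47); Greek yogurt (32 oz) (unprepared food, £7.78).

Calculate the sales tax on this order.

£0.53

Deli sandwich £6.81: restaurant meals, buyer-exempt → 0% → £0.00
Running shoes £125.32: clothing and footwear, buyer-exempt → 0% → £0.00
Pack of socks £21.47: clothing and footwear, buyer-exempt → 0% → £0.00
Greek yogurt (32 oz) £7.78: unprepared food → 6.75% → £0.53
Total tax = £0.53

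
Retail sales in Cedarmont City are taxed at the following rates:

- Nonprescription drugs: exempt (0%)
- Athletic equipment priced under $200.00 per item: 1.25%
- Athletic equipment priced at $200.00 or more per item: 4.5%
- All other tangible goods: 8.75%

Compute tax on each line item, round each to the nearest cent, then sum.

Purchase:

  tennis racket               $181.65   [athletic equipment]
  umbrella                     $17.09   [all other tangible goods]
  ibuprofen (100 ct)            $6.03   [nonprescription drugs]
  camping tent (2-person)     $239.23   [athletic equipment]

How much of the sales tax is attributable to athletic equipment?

$13.04

Tennis racket $181.65: athletic equipment, under $200.00 → 1.25% → $2.27
Camping tent (2-person) $239.23: athletic equipment, $200.00 or more → 4.5% → $10.77
Tax on athletic equipment = $2.27 + $10.77 = $13.04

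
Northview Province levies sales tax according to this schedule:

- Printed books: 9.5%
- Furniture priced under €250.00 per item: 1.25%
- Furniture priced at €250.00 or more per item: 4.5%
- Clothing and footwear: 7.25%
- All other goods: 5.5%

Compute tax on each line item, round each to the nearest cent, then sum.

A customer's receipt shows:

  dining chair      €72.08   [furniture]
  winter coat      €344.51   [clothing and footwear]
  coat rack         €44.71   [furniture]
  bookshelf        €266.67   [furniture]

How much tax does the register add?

€38.44

Dining chair €72.08: furniture, under €250.00 → 1.25% → €0.90
Winter coat €344.51: clothing and footwear → 7.25% → €24.98
Coat rack €44.71: furniture, under €250.00 → 1.25% → €0.56
Bookshelf €266.67: furniture, €250.00 or more → 4.5% → €12.00
Total tax = €0.90 + €24.98 + €0.56 + €12.00 = €38.44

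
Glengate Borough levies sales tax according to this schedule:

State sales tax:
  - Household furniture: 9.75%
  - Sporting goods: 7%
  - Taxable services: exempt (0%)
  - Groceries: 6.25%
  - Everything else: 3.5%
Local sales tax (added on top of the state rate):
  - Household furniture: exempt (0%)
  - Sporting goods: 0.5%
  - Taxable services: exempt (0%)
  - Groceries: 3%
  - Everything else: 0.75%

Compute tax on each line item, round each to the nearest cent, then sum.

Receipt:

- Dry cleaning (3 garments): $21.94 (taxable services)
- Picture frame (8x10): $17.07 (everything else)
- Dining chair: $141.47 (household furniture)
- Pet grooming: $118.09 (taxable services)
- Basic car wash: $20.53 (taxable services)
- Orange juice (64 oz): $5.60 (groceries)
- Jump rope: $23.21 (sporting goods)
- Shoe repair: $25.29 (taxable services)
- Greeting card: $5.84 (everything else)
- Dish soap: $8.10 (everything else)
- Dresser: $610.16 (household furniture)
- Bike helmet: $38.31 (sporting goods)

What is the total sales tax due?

$79.73

Dry cleaning (3 garments) $21.94: taxable services → 0% + 0% local = 0% → $0.00
Picture frame (8x10) $17.07: everything else → 3.5% + 0.75% local = 4.25% → $0.73
Dining chair $141.47: household furniture → 9.75% + 0% local = 9.75% → $13.79
Pet grooming $118.09: taxable services → 0% + 0% local = 0% → $0.00
Basic car wash $20.53: taxable services → 0% + 0% local = 0% → $0.00
Orange juice (64 oz) $5.60: groceries → 6.25% + 3% local = 9.25% → $0.52
Jump rope $23.21: sporting goods → 7% + 0.5% local = 7.5% → $1.74
Shoe repair $25.29: taxable services → 0% + 0% local = 0% → $0.00
Greeting card $5.84: everything else → 3.5% + 0.75% local = 4.25% → $0.25
Dish soap $8.10: everything else → 3.5% + 0.75% local = 4.25% → $0.34
Dresser $610.16: household furniture → 9.75% + 0% local = 9.75% → $59.49
Bike helmet $38.31: sporting goods → 7% + 0.5% local = 7.5% → $2.87
Total tax = $0.73 + $13.79 + $0.52 + $1.74 + $0.25 + $0.34 + $59.49 + $2.87 = $79.73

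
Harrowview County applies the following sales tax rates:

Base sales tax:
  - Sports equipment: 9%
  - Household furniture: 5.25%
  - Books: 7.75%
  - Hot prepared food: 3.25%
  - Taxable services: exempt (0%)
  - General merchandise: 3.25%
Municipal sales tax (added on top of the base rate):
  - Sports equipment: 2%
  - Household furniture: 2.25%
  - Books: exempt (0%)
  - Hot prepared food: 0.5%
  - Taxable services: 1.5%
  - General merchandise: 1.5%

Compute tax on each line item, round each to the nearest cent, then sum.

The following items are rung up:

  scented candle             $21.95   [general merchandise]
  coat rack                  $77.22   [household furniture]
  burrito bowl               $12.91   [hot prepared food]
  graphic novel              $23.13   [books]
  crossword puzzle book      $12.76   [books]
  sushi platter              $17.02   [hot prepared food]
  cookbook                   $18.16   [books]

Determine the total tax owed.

$12.14

Scented candle $21.95: general merchandise → 3.25% + 1.5% municipal = 4.75% → $1.04
Coat rack $77.22: household furniture → 5.25% + 2.25% municipal = 7.5% → $5.79
Burrito bowl $12.91: hot prepared food → 3.25% + 0.5% municipal = 3.75% → $0.48
Graphic novel $23.13: books → 7.75% + 0% municipal = 7.75% → $1.79
Crossword puzzle book $12.76: books → 7.75% + 0% municipal = 7.75% → $0.99
Sushi platter $17.02: hot prepared food → 3.25% + 0.5% municipal = 3.75% → $0.64
Cookbook $18.16: books → 7.75% + 0% municipal = 7.75% → $1.41
Total tax = $1.04 + $5.79 + $0.48 + $1.79 + $0.99 + $0.64 + $1.41 = $12.14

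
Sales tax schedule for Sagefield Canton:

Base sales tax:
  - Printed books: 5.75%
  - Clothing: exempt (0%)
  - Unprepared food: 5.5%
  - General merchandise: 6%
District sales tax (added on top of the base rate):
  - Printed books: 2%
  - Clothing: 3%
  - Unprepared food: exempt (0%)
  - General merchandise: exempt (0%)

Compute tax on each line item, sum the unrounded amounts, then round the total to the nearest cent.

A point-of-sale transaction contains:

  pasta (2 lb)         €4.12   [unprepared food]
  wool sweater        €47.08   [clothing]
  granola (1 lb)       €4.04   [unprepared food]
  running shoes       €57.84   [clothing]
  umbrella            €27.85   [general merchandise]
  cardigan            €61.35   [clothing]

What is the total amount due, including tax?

€209.39

Pasta (2 lb) €4.12: unprepared food → 5.5% + 0% district = 5.5% → €0.2266
Wool sweater €47.08: clothing → 0% + 3% district = 3% → €1.4124
Granola (1 lb) €4.04: unprepared food → 5.5% + 0% district = 5.5% → €0.2222
Running shoes €57.84: clothing → 0% + 3% district = 3% → €1.7352
Umbrella €27.85: general merchandise → 6% + 0% district = 6% → €1.671
Cardigan €61.35: clothing → 0% + 3% district = 3% → €1.8405
Subtotal = €202.28; unrounded tax = €7.1079 → €7.11; total due = €209.39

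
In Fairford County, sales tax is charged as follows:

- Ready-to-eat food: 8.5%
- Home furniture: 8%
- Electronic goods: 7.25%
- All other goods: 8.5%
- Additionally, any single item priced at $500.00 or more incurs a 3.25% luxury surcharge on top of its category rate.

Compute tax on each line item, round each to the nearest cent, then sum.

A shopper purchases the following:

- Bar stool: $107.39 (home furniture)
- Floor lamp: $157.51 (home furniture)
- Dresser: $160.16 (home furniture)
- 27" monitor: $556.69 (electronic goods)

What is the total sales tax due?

Bar stool $107.39: home furniture → 8% → $8.59
Floor lamp $157.51: home furniture → 8% → $12.60
Dresser $160.16: home furniture → 8% → $12.81
27" monitor $556.69: electronic goods → 7.25% + 3.25% surcharge = 10.5% → $58.45
Total tax = $8.59 + $12.60 + $12.81 + $58.45 = $92.45

$92.45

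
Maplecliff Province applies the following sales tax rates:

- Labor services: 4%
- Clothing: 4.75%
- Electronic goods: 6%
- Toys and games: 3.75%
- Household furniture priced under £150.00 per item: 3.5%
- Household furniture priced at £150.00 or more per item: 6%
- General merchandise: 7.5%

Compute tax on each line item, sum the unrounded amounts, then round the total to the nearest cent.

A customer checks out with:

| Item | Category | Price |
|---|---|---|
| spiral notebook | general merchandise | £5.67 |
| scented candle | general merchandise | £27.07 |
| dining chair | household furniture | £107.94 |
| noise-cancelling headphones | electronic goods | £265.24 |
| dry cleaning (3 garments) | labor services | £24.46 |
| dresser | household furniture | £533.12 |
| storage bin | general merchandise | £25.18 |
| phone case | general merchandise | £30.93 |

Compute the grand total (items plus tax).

£1078.93

Spiral notebook £5.67: general merchandise → 7.5% → £0.42525
Scented candle £27.07: general merchandise → 7.5% → £2.03025
Dining chair £107.94: household furniture, under £150.00 → 3.5% → £3.7779
Noise-cancelling headphones £265.24: electronic goods → 6% → £15.9144
Dry cleaning (3 garments) £24.46: labor services → 4% → £0.9784
Dresser £533.12: household furniture, £150.00 or more → 6% → £31.9872
Storage bin £25.18: general merchandise → 7.5% → £1.8885
Phone case £30.93: general merchandise → 7.5% → £2.31975
Subtotal = £1019.61; unrounded tax = £59.32165 → £59.32; total due = £1078.93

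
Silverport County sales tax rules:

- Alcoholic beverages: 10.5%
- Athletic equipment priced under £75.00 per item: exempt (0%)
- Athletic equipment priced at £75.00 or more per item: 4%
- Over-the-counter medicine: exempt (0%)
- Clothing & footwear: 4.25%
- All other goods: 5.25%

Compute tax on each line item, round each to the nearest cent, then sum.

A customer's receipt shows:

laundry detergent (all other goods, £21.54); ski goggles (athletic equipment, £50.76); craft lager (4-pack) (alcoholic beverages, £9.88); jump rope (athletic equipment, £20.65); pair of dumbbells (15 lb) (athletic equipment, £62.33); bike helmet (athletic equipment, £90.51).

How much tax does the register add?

£5.79

Laundry detergent £21.54: all other goods → 5.25% → £1.13
Ski goggles £50.76: athletic equipment, under £75.00 → 0% → £0.00
Craft lager (4-pack) £9.88: alcoholic beverages → 10.5% → £1.04
Jump rope £20.65: athletic equipment, under £75.00 → 0% → £0.00
Pair of dumbbells (15 lb) £62.33: athletic equipment, under £75.00 → 0% → £0.00
Bike helmet £90.51: athletic equipment, £75.00 or more → 4% → £3.62
Total tax = £1.13 + £1.04 + £3.62 = £5.79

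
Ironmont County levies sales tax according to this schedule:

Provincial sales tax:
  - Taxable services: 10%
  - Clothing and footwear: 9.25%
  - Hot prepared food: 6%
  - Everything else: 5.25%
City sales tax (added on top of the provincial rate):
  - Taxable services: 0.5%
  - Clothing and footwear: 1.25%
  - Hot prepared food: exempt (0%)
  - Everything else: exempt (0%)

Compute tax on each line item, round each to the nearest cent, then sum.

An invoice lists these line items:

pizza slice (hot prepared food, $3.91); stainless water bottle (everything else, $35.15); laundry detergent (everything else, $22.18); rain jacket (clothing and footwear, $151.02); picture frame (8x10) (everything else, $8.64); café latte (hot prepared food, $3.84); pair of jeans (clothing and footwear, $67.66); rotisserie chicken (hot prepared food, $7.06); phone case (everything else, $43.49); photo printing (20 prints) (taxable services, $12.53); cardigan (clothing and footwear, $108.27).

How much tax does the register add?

$42.27

Pizza slice $3.91: hot prepared food → 6% + 0% city = 6% → $0.23
Stainless water bottle $35.15: everything else → 5.25% + 0% city = 5.25% → $1.85
Laundry detergent $22.18: everything else → 5.25% + 0% city = 5.25% → $1.16
Rain jacket $151.02: clothing and footwear → 9.25% + 1.25% city = 10.5% → $15.86
Picture frame (8x10) $8.64: everything else → 5.25% + 0% city = 5.25% → $0.45
Café latte $3.84: hot prepared food → 6% + 0% city = 6% → $0.23
Pair of jeans $67.66: clothing and footwear → 9.25% + 1.25% city = 10.5% → $7.10
Rotisserie chicken $7.06: hot prepared food → 6% + 0% city = 6% → $0.42
Phone case $43.49: everything else → 5.25% + 0% city = 5.25% → $2.28
Photo printing (20 prints) $12.53: taxable services → 10% + 0.5% city = 10.5% → $1.32
Cardigan $108.27: clothing and footwear → 9.25% + 1.25% city = 10.5% → $11.37
Total tax = $0.23 + $1.85 + $1.16 + $15.86 + $0.45 + $0.23 + $7.10 + $0.42 + $2.28 + $1.32 + $11.37 = $42.27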